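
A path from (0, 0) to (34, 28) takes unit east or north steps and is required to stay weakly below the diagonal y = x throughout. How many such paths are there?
Number of paths = 69923143311577493

By the reflection principle (André's argument), the number of monotone paths to (34, 28) with n ≤ m that never go above y = x is C(62, 34) − C(62, 35) = 349615716557887465 − 279692573246309972 = 69923143311577493.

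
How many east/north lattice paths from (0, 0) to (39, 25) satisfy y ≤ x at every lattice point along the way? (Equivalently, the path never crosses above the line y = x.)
Number of paths = 150389463281799672

By the reflection principle (André's argument), the number of monotone paths to (39, 25) with n ≤ m that never go above y = x is C(64, 39) − C(64, 40) = 401038568751465792 − 250649105469666120 = 150389463281799672.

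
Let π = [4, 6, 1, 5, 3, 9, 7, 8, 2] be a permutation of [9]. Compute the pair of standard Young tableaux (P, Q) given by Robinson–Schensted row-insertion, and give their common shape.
P = [1, 2, 7, 8] / [3, 5, 9] / [4] / [6];  Q = [1, 2, 6, 8] / [3, 4, 7] / [5] / [9];  common shape = (4, 3, 1, 1)

Row-insert the values π_1, π_2, … into P one at a time, bumping the leftmost entry strictly greater than the inserted value down to the next row. The recording tableau Q records, in position (i, j), the step at which that cell was added to P.
  Insert 4 (step 1): P = [4];  Q = [1]
  Insert 6 (step 2): P = [4, 6];  Q = [1, 2]
  Insert 1 (step 3): P = [1, 6] / [4];  Q = [1, 2] / [3]
  Insert 5 (step 4): P = [1, 5] / [4, 6];  Q = [1, 2] / [3, 4]
  Insert 3 (step 5): P = [1, 3] / [4, 5] / [6];  Q = [1, 2] / [3, 4] / [5]
  Insert 9 (step 6): P = [1, 3, 9] / [4, 5] / [6];  Q = [1, 2, 6] / [3, 4] / [5]
  Insert 7 (step 7): P = [1, 3, 7] / [4, 5, 9] / [6];  Q = [1, 2, 6] / [3, 4, 7] / [5]
  Insert 8 (step 8): P = [1, 3, 7, 8] / [4, 5, 9] / [6];  Q = [1, 2, 6, 8] / [3, 4, 7] / [5]
  Insert 2 (step 9): P = [1, 2, 7, 8] / [3, 5, 9] / [4] / [6];  Q = [1, 2, 6, 8] / [3, 4, 7] / [5] / [9]
Final shape: (4, 3, 1, 1).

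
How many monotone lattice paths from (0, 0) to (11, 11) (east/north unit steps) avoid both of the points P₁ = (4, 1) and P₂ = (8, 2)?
Number of paths = 603792

Inclusion–exclusion. Total paths: C(22, 11) = 705432. Through P₁: C(5, 4)·C(17, 7) = 97240. Through P₂: C(10, 8)·C(12, 3) = 9900. Since P₁ is strictly southwest of P₂, a monotone path through both must visit P₁ then P₂; paths through both = C(5, 4)·C(5, 4)·C(12, 3) = 5500. Avoid both = 705432 − 97240 − 9900 + 5500 = 603792.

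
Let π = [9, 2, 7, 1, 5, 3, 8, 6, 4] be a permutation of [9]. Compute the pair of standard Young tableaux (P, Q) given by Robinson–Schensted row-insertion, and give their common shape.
P = [1, 3, 4] / [2, 5, 6] / [7, 8] / [9];  Q = [1, 3, 7] / [2, 5, 8] / [4, 9] / [6];  common shape = (3, 3, 2, 1)

Row-insert the values π_1, π_2, … into P one at a time, bumping the leftmost entry strictly greater than the inserted value down to the next row. The recording tableau Q records, in position (i, j), the step at which that cell was added to P.
  Insert 9 (step 1): P = [9];  Q = [1]
  Insert 2 (step 2): P = [2] / [9];  Q = [1] / [2]
  Insert 7 (step 3): P = [2, 7] / [9];  Q = [1, 3] / [2]
  Insert 1 (step 4): P = [1, 7] / [2] / [9];  Q = [1, 3] / [2] / [4]
  Insert 5 (step 5): P = [1, 5] / [2, 7] / [9];  Q = [1, 3] / [2, 5] / [4]
  Insert 3 (step 6): P = [1, 3] / [2, 5] / [7] / [9];  Q = [1, 3] / [2, 5] / [4] / [6]
  Insert 8 (step 7): P = [1, 3, 8] / [2, 5] / [7] / [9];  Q = [1, 3, 7] / [2, 5] / [4] / [6]
  Insert 6 (step 8): P = [1, 3, 6] / [2, 5, 8] / [7] / [9];  Q = [1, 3, 7] / [2, 5, 8] / [4] / [6]
  Insert 4 (step 9): P = [1, 3, 4] / [2, 5, 6] / [7, 8] / [9];  Q = [1, 3, 7] / [2, 5, 8] / [4, 9] / [6]
Final shape: (3, 3, 2, 1).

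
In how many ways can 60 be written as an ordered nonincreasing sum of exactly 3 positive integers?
p(60, 3 parts) = 300

Partitions of n into exactly k parts are in bijection with partitions of n − k into at most k parts (subtract 1 from each part). So p(60, exactly 3) = p(57, parts ≤ 3). Computing via the recurrence p(m, j) = p(m, j−1) + p(m−j, j) gives 300.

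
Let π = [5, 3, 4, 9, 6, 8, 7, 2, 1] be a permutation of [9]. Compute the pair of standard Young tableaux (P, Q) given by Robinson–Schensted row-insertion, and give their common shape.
P = [1, 4, 6, 7] / [2, 8] / [3] / [5] / [9];  Q = [1, 3, 4, 6] / [2, 5] / [7] / [8] / [9];  common shape = (4, 2, 1, 1, 1)

Row-insert the values π_1, π_2, … into P one at a time, bumping the leftmost entry strictly greater than the inserted value down to the next row. The recording tableau Q records, in position (i, j), the step at which that cell was added to P.
  Insert 5 (step 1): P = [5];  Q = [1]
  Insert 3 (step 2): P = [3] / [5];  Q = [1] / [2]
  Insert 4 (step 3): P = [3, 4] / [5];  Q = [1, 3] / [2]
  Insert 9 (step 4): P = [3, 4, 9] / [5];  Q = [1, 3, 4] / [2]
  Insert 6 (step 5): P = [3, 4, 6] / [5, 9];  Q = [1, 3, 4] / [2, 5]
  Insert 8 (step 6): P = [3, 4, 6, 8] / [5, 9];  Q = [1, 3, 4, 6] / [2, 5]
  Insert 7 (step 7): P = [3, 4, 6, 7] / [5, 8] / [9];  Q = [1, 3, 4, 6] / [2, 5] / [7]
  Insert 2 (step 8): P = [2, 4, 6, 7] / [3, 8] / [5] / [9];  Q = [1, 3, 4, 6] / [2, 5] / [7] / [8]
  Insert 1 (step 9): P = [1, 4, 6, 7] / [2, 8] / [3] / [5] / [9];  Q = [1, 3, 4, 6] / [2, 5] / [7] / [8] / [9]
Final shape: (4, 2, 1, 1, 1).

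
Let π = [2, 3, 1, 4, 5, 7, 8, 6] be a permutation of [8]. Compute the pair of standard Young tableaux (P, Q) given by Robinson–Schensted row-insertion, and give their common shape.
P = [1, 3, 4, 5, 6, 8] / [2, 7];  Q = [1, 2, 4, 5, 6, 7] / [3, 8];  common shape = (6, 2)

Row-insert the values π_1, π_2, … into P one at a time, bumping the leftmost entry strictly greater than the inserted value down to the next row. The recording tableau Q records, in position (i, j), the step at which that cell was added to P.
  Insert 2 (step 1): P = [2];  Q = [1]
  Insert 3 (step 2): P = [2, 3];  Q = [1, 2]
  Insert 1 (step 3): P = [1, 3] / [2];  Q = [1, 2] / [3]
  Insert 4 (step 4): P = [1, 3, 4] / [2];  Q = [1, 2, 4] / [3]
  Insert 5 (step 5): P = [1, 3, 4, 5] / [2];  Q = [1, 2, 4, 5] / [3]
  Insert 7 (step 6): P = [1, 3, 4, 5, 7] / [2];  Q = [1, 2, 4, 5, 6] / [3]
  Insert 8 (step 7): P = [1, 3, 4, 5, 7, 8] / [2];  Q = [1, 2, 4, 5, 6, 7] / [3]
  Insert 6 (step 8): P = [1, 3, 4, 5, 6, 8] / [2, 7];  Q = [1, 2, 4, 5, 6, 7] / [3, 8]
Final shape: (6, 2).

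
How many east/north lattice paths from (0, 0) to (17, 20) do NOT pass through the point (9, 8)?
Number of paths = 12843038010

Total paths from (0, 0) to (17, 20): C(37, 17) = 15905368710. Paths through (9, 8): (paths (0, 0) → (9, 8)) × (paths (9, 8) → (17, 20)) = C(17, 9) · C(20, 8) = 24310 · 125970 = 3062330700. Avoidance count = 15905368710 − 3062330700 = 12843038010.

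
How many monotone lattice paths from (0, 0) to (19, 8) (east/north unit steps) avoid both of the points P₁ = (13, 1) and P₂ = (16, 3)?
Number of paths = 2149627

Inclusion–exclusion. Total paths: C(27, 19) = 2220075. Through P₁: C(14, 13)·C(13, 6) = 24024. Through P₂: C(19, 16)·C(8, 3) = 54264. Since P₁ is strictly southwest of P₂, a monotone path through both must visit P₁ then P₂; paths through both = C(14, 13)·C(5, 3)·C(8, 3) = 7840. Avoid both = 2220075 − 24024 − 54264 + 7840 = 2149627.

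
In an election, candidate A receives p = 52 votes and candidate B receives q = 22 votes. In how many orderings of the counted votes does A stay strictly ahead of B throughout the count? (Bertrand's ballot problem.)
Strict-lead orderings = 1479193572516111720

Total orderings of the 74 votes with 52 for A: C(74, 52) = 3648677478873075576. By the Bertrand ballot formula (Cycle Lemma / reflection principle), the number of orderings in which A is strictly ahead of B throughout is (p − q)/(p + q) · C(p + q, p) = (52 − 22)/(52 + 22) · 3648677478873075576 = 1479193572516111720.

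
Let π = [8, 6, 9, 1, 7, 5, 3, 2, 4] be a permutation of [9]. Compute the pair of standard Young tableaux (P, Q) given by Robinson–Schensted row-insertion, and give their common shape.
P = [1, 2, 4] / [3, 7] / [5, 9] / [6] / [8];  Q = [1, 3, 9] / [2, 5] / [4, 6] / [7] / [8];  common shape = (3, 2, 2, 1, 1)

Row-insert the values π_1, π_2, … into P one at a time, bumping the leftmost entry strictly greater than the inserted value down to the next row. The recording tableau Q records, in position (i, j), the step at which that cell was added to P.
  Insert 8 (step 1): P = [8];  Q = [1]
  Insert 6 (step 2): P = [6] / [8];  Q = [1] / [2]
  Insert 9 (step 3): P = [6, 9] / [8];  Q = [1, 3] / [2]
  Insert 1 (step 4): P = [1, 9] / [6] / [8];  Q = [1, 3] / [2] / [4]
  Insert 7 (step 5): P = [1, 7] / [6, 9] / [8];  Q = [1, 3] / [2, 5] / [4]
  Insert 5 (step 6): P = [1, 5] / [6, 7] / [8, 9];  Q = [1, 3] / [2, 5] / [4, 6]
  Insert 3 (step 7): P = [1, 3] / [5, 7] / [6, 9] / [8];  Q = [1, 3] / [2, 5] / [4, 6] / [7]
  Insert 2 (step 8): P = [1, 2] / [3, 7] / [5, 9] / [6] / [8];  Q = [1, 3] / [2, 5] / [4, 6] / [7] / [8]
  Insert 4 (step 9): P = [1, 2, 4] / [3, 7] / [5, 9] / [6] / [8];  Q = [1, 3, 9] / [2, 5] / [4, 6] / [7] / [8]
Final shape: (3, 2, 2, 1, 1).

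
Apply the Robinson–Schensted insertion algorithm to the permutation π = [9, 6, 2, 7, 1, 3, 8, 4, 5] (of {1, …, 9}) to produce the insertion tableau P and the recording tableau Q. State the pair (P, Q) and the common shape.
P = [1, 3, 4, 5] / [2, 7, 8] / [6] / [9];  Q = [1, 4, 7, 9] / [2, 6, 8] / [3] / [5];  common shape = (4, 3, 1, 1)

Row-insert the values π_1, π_2, … into P one at a time, bumping the leftmost entry strictly greater than the inserted value down to the next row. The recording tableau Q records, in position (i, j), the step at which that cell was added to P.
  Insert 9 (step 1): P = [9];  Q = [1]
  Insert 6 (step 2): P = [6] / [9];  Q = [1] / [2]
  Insert 2 (step 3): P = [2] / [6] / [9];  Q = [1] / [2] / [3]
  Insert 7 (step 4): P = [2, 7] / [6] / [9];  Q = [1, 4] / [2] / [3]
  Insert 1 (step 5): P = [1, 7] / [2] / [6] / [9];  Q = [1, 4] / [2] / [3] / [5]
  Insert 3 (step 6): P = [1, 3] / [2, 7] / [6] / [9];  Q = [1, 4] / [2, 6] / [3] / [5]
  Insert 8 (step 7): P = [1, 3, 8] / [2, 7] / [6] / [9];  Q = [1, 4, 7] / [2, 6] / [3] / [5]
  Insert 4 (step 8): P = [1, 3, 4] / [2, 7, 8] / [6] / [9];  Q = [1, 4, 7] / [2, 6, 8] / [3] / [5]
  Insert 5 (step 9): P = [1, 3, 4, 5] / [2, 7, 8] / [6] / [9];  Q = [1, 4, 7, 9] / [2, 6, 8] / [3] / [5]
Final shape: (4, 3, 1, 1).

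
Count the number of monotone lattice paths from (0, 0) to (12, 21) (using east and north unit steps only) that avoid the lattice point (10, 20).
Number of paths = 264682275

Total paths from (0, 0) to (12, 21): C(33, 12) = 354817320. Paths through (10, 20): (paths (0, 0) → (10, 20)) × (paths (10, 20) → (12, 21)) = C(30, 10) · C(3, 2) = 30045015 · 3 = 90135045. Avoidance count = 354817320 − 90135045 = 264682275.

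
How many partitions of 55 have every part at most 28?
p(55, parts ≤ 28) = 439544

Use the recurrence p(n, m) = p(n, m−1) + p(n−m, m): either the largest part is < m (count p(n, m−1)) or the largest part is exactly m (remove one copy of m, count p(n−m, m)). With p(0, ·) = 1 this gives p(55, parts ≤ 28) = 439544. (By conjugating Young diagrams, this also counts partitions of 55 into at most 28 parts.)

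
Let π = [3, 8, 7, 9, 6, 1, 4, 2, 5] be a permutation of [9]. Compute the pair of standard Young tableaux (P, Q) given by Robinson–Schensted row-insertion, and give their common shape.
P = [1, 2, 5] / [3, 4, 9] / [6] / [7] / [8];  Q = [1, 2, 4] / [3, 7, 9] / [5] / [6] / [8];  common shape = (3, 3, 1, 1, 1)

Row-insert the values π_1, π_2, … into P one at a time, bumping the leftmost entry strictly greater than the inserted value down to the next row. The recording tableau Q records, in position (i, j), the step at which that cell was added to P.
  Insert 3 (step 1): P = [3];  Q = [1]
  Insert 8 (step 2): P = [3, 8];  Q = [1, 2]
  Insert 7 (step 3): P = [3, 7] / [8];  Q = [1, 2] / [3]
  Insert 9 (step 4): P = [3, 7, 9] / [8];  Q = [1, 2, 4] / [3]
  Insert 6 (step 5): P = [3, 6, 9] / [7] / [8];  Q = [1, 2, 4] / [3] / [5]
  Insert 1 (step 6): P = [1, 6, 9] / [3] / [7] / [8];  Q = [1, 2, 4] / [3] / [5] / [6]
  Insert 4 (step 7): P = [1, 4, 9] / [3, 6] / [7] / [8];  Q = [1, 2, 4] / [3, 7] / [5] / [6]
  Insert 2 (step 8): P = [1, 2, 9] / [3, 4] / [6] / [7] / [8];  Q = [1, 2, 4] / [3, 7] / [5] / [6] / [8]
  Insert 5 (step 9): P = [1, 2, 5] / [3, 4, 9] / [6] / [7] / [8];  Q = [1, 2, 4] / [3, 7, 9] / [5] / [6] / [8]
Final shape: (3, 3, 1, 1, 1).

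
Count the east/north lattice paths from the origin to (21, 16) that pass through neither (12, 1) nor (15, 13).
Number of paths = 9714132538

Inclusion–exclusion. Total paths: C(37, 21) = 12875774670. Through P₁: C(13, 12)·C(24, 9) = 16997552. Through P₂: C(28, 15)·C(9, 6) = 3145141440. Since P₁ is strictly southwest of P₂, a monotone path through both must visit P₁ then P₂; paths through both = C(13, 12)·C(15, 3)·C(9, 6) = 496860. Avoid both = 12875774670 − 16997552 − 3145141440 + 496860 = 9714132538.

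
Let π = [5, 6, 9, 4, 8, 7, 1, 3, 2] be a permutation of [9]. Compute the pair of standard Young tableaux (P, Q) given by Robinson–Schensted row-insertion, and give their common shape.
P = [1, 2, 7] / [3, 6] / [4, 8] / [5] / [9];  Q = [1, 2, 3] / [4, 5] / [6, 8] / [7] / [9];  common shape = (3, 2, 2, 1, 1)

Row-insert the values π_1, π_2, … into P one at a time, bumping the leftmost entry strictly greater than the inserted value down to the next row. The recording tableau Q records, in position (i, j), the step at which that cell was added to P.
  Insert 5 (step 1): P = [5];  Q = [1]
  Insert 6 (step 2): P = [5, 6];  Q = [1, 2]
  Insert 9 (step 3): P = [5, 6, 9];  Q = [1, 2, 3]
  Insert 4 (step 4): P = [4, 6, 9] / [5];  Q = [1, 2, 3] / [4]
  Insert 8 (step 5): P = [4, 6, 8] / [5, 9];  Q = [1, 2, 3] / [4, 5]
  Insert 7 (step 6): P = [4, 6, 7] / [5, 8] / [9];  Q = [1, 2, 3] / [4, 5] / [6]
  Insert 1 (step 7): P = [1, 6, 7] / [4, 8] / [5] / [9];  Q = [1, 2, 3] / [4, 5] / [6] / [7]
  Insert 3 (step 8): P = [1, 3, 7] / [4, 6] / [5, 8] / [9];  Q = [1, 2, 3] / [4, 5] / [6, 8] / [7]
  Insert 2 (step 9): P = [1, 2, 7] / [3, 6] / [4, 8] / [5] / [9];  Q = [1, 2, 3] / [4, 5] / [6, 8] / [7] / [9]
Final shape: (3, 2, 2, 1, 1).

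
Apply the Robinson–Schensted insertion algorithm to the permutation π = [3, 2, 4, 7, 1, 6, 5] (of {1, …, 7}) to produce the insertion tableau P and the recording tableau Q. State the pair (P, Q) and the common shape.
P = [1, 4, 5] / [2, 6] / [3, 7];  Q = [1, 3, 4] / [2, 6] / [5, 7];  common shape = (3, 2, 2)

Row-insert the values π_1, π_2, … into P one at a time, bumping the leftmost entry strictly greater than the inserted value down to the next row. The recording tableau Q records, in position (i, j), the step at which that cell was added to P.
  Insert 3 (step 1): P = [3];  Q = [1]
  Insert 2 (step 2): P = [2] / [3];  Q = [1] / [2]
  Insert 4 (step 3): P = [2, 4] / [3];  Q = [1, 3] / [2]
  Insert 7 (step 4): P = [2, 4, 7] / [3];  Q = [1, 3, 4] / [2]
  Insert 1 (step 5): P = [1, 4, 7] / [2] / [3];  Q = [1, 3, 4] / [2] / [5]
  Insert 6 (step 6): P = [1, 4, 6] / [2, 7] / [3];  Q = [1, 3, 4] / [2, 6] / [5]
  Insert 5 (step 7): P = [1, 4, 5] / [2, 6] / [3, 7];  Q = [1, 3, 4] / [2, 6] / [5, 7]
Final shape: (3, 2, 2).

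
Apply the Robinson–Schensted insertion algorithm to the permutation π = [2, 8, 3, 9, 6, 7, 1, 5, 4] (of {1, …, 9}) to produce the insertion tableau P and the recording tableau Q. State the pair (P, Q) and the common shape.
P = [1, 3, 4, 7] / [2, 5] / [6, 9] / [8];  Q = [1, 2, 4, 6] / [3, 5] / [7, 8] / [9];  common shape = (4, 2, 2, 1)

Row-insert the values π_1, π_2, … into P one at a time, bumping the leftmost entry strictly greater than the inserted value down to the next row. The recording tableau Q records, in position (i, j), the step at which that cell was added to P.
  Insert 2 (step 1): P = [2];  Q = [1]
  Insert 8 (step 2): P = [2, 8];  Q = [1, 2]
  Insert 3 (step 3): P = [2, 3] / [8];  Q = [1, 2] / [3]
  Insert 9 (step 4): P = [2, 3, 9] / [8];  Q = [1, 2, 4] / [3]
  Insert 6 (step 5): P = [2, 3, 6] / [8, 9];  Q = [1, 2, 4] / [3, 5]
  Insert 7 (step 6): P = [2, 3, 6, 7] / [8, 9];  Q = [1, 2, 4, 6] / [3, 5]
  Insert 1 (step 7): P = [1, 3, 6, 7] / [2, 9] / [8];  Q = [1, 2, 4, 6] / [3, 5] / [7]
  Insert 5 (step 8): P = [1, 3, 5, 7] / [2, 6] / [8, 9];  Q = [1, 2, 4, 6] / [3, 5] / [7, 8]
  Insert 4 (step 9): P = [1, 3, 4, 7] / [2, 5] / [6, 9] / [8];  Q = [1, 2, 4, 6] / [3, 5] / [7, 8] / [9]
Final shape: (4, 2, 2, 1).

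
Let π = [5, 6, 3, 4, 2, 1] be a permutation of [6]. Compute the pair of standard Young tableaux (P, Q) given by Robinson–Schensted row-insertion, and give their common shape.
P = [1, 4] / [2, 6] / [3] / [5];  Q = [1, 2] / [3, 4] / [5] / [6];  common shape = (2, 2, 1, 1)

Row-insert the values π_1, π_2, … into P one at a time, bumping the leftmost entry strictly greater than the inserted value down to the next row. The recording tableau Q records, in position (i, j), the step at which that cell was added to P.
  Insert 5 (step 1): P = [5];  Q = [1]
  Insert 6 (step 2): P = [5, 6];  Q = [1, 2]
  Insert 3 (step 3): P = [3, 6] / [5];  Q = [1, 2] / [3]
  Insert 4 (step 4): P = [3, 4] / [5, 6];  Q = [1, 2] / [3, 4]
  Insert 2 (step 5): P = [2, 4] / [3, 6] / [5];  Q = [1, 2] / [3, 4] / [5]
  Insert 1 (step 6): P = [1, 4] / [2, 6] / [3] / [5];  Q = [1, 2] / [3, 4] / [5] / [6]
Final shape: (2, 2, 1, 1).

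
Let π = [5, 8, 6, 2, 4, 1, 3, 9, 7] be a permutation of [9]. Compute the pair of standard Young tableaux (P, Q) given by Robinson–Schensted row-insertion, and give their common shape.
P = [1, 3, 7] / [2, 4, 9] / [5, 6] / [8];  Q = [1, 2, 8] / [3, 5, 9] / [4, 7] / [6];  common shape = (3, 3, 2, 1)

Row-insert the values π_1, π_2, … into P one at a time, bumping the leftmost entry strictly greater than the inserted value down to the next row. The recording tableau Q records, in position (i, j), the step at which that cell was added to P.
  Insert 5 (step 1): P = [5];  Q = [1]
  Insert 8 (step 2): P = [5, 8];  Q = [1, 2]
  Insert 6 (step 3): P = [5, 6] / [8];  Q = [1, 2] / [3]
  Insert 2 (step 4): P = [2, 6] / [5] / [8];  Q = [1, 2] / [3] / [4]
  Insert 4 (step 5): P = [2, 4] / [5, 6] / [8];  Q = [1, 2] / [3, 5] / [4]
  Insert 1 (step 6): P = [1, 4] / [2, 6] / [5] / [8];  Q = [1, 2] / [3, 5] / [4] / [6]
  Insert 3 (step 7): P = [1, 3] / [2, 4] / [5, 6] / [8];  Q = [1, 2] / [3, 5] / [4, 7] / [6]
  Insert 9 (step 8): P = [1, 3, 9] / [2, 4] / [5, 6] / [8];  Q = [1, 2, 8] / [3, 5] / [4, 7] / [6]
  Insert 7 (step 9): P = [1, 3, 7] / [2, 4, 9] / [5, 6] / [8];  Q = [1, 2, 8] / [3, 5, 9] / [4, 7] / [6]
Final shape: (3, 3, 2, 1).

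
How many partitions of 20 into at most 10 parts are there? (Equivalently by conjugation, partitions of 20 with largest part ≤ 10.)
p(20, parts ≤ 10) = 530

Use the recurrence p(n, m) = p(n, m−1) + p(n−m, m): either the largest part is < m (count p(n, m−1)) or the largest part is exactly m (remove one copy of m, count p(n−m, m)). With p(0, ·) = 1 this gives p(20, parts ≤ 10) = 530. (By conjugating Young diagrams, this also counts partitions of 20 into at most 10 parts.)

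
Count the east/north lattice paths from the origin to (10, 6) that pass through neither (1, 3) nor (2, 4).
Number of paths = 6813

Inclusion–exclusion. Total paths: C(16, 10) = 8008. Through P₁: C(4, 1)·C(12, 9) = 880. Through P₂: C(6, 2)·C(10, 8) = 675. Since P₁ is strictly southwest of P₂, a monotone path through both must visit P₁ then P₂; paths through both = C(4, 1)·C(2, 1)·C(10, 8) = 360. Avoid both = 8008 − 880 − 675 + 360 = 6813.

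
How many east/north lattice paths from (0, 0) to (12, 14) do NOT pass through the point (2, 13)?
Number of paths = 9656545

Total paths from (0, 0) to (12, 14): C(26, 12) = 9657700. Paths through (2, 13): (paths (0, 0) → (2, 13)) × (paths (2, 13) → (12, 14)) = C(15, 2) · C(11, 10) = 105 · 11 = 1155. Avoidance count = 9657700 − 1155 = 9656545.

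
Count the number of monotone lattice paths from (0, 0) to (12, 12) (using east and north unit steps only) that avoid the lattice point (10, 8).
Number of paths = 2047786

Total paths from (0, 0) to (12, 12): C(24, 12) = 2704156. Paths through (10, 8): (paths (0, 0) → (10, 8)) × (paths (10, 8) → (12, 12)) = C(18, 10) · C(6, 2) = 43758 · 15 = 656370. Avoidance count = 2704156 − 656370 = 2047786.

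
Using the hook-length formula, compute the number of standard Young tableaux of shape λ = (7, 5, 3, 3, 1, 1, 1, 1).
# SYT of shape (7, 5, 3, 3, 1, 1, 1, 1) = 2618916300

Hook-length formula: f^λ = n! / Π hook(c), product over all cells c of the Young diagram. For λ = (7, 5, 3, 3, 1, 1, 1, 1), n = 22 boxes. Hook lengths by row (left-to-right, top-to-bottom): [14, 9, 8, 5, 4, 2, 1]; [11, 6, 5, 2, 1]; [8, 3, 2]; [7, 2, 1]; [4]; [3]; [2]; [1]. Product of hooks = 429185433600. So f^λ = 22! / 429185433600 = 1124000727777607680000 / 429185433600 = 2618916300.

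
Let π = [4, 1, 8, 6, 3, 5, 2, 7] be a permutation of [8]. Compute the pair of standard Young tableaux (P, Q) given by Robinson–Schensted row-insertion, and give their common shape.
P = [1, 2, 5, 7] / [3, 6] / [4] / [8];  Q = [1, 3, 6, 8] / [2, 4] / [5] / [7];  common shape = (4, 2, 1, 1)

Row-insert the values π_1, π_2, … into P one at a time, bumping the leftmost entry strictly greater than the inserted value down to the next row. The recording tableau Q records, in position (i, j), the step at which that cell was added to P.
  Insert 4 (step 1): P = [4];  Q = [1]
  Insert 1 (step 2): P = [1] / [4];  Q = [1] / [2]
  Insert 8 (step 3): P = [1, 8] / [4];  Q = [1, 3] / [2]
  Insert 6 (step 4): P = [1, 6] / [4, 8];  Q = [1, 3] / [2, 4]
  Insert 3 (step 5): P = [1, 3] / [4, 6] / [8];  Q = [1, 3] / [2, 4] / [5]
  Insert 5 (step 6): P = [1, 3, 5] / [4, 6] / [8];  Q = [1, 3, 6] / [2, 4] / [5]
  Insert 2 (step 7): P = [1, 2, 5] / [3, 6] / [4] / [8];  Q = [1, 3, 6] / [2, 4] / [5] / [7]
  Insert 7 (step 8): P = [1, 2, 5, 7] / [3, 6] / [4] / [8];  Q = [1, 3, 6, 8] / [2, 4] / [5] / [7]
Final shape: (4, 2, 1, 1).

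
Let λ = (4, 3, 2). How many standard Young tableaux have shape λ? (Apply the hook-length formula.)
# SYT of shape (4, 3, 2) = 168

Hook-length formula: f^λ = n! / Π hook(c), product over all cells c of the Young diagram. For λ = (4, 3, 2), n = 9 boxes. Hook lengths by row (left-to-right, top-to-bottom): [6, 5, 3, 1]; [4, 3, 1]; [2, 1]. Product of hooks = 2160. So f^λ = 9! / 2160 = 362880 / 2160 = 168.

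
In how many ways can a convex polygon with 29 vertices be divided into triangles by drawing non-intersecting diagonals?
C_27 = 69533550916004

These polygon triangulations are counted by the Catalan number C_n = (1/(n + 1)) · C(2n, n). For n = 27: C_27 = (1/28) · C(54, 27) = 1946939425648112/28 = 69533550916004.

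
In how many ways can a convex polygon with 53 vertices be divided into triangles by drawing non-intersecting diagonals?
C_51 = 7684785670514316385230816156

These polygon triangulations are counted by the Catalan number C_n = (1/(n + 1)) · C(2n, n). For n = 51: C_51 = (1/52) · C(102, 51) = 399608854866744452032002440112/52 = 7684785670514316385230816156.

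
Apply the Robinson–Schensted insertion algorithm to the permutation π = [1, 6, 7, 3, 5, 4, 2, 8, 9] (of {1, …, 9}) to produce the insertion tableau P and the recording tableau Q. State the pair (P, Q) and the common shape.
P = [1, 2, 4, 8, 9] / [3, 7] / [5] / [6];  Q = [1, 2, 3, 8, 9] / [4, 5] / [6] / [7];  common shape = (5, 2, 1, 1)

Row-insert the values π_1, π_2, … into P one at a time, bumping the leftmost entry strictly greater than the inserted value down to the next row. The recording tableau Q records, in position (i, j), the step at which that cell was added to P.
  Insert 1 (step 1): P = [1];  Q = [1]
  Insert 6 (step 2): P = [1, 6];  Q = [1, 2]
  Insert 7 (step 3): P = [1, 6, 7];  Q = [1, 2, 3]
  Insert 3 (step 4): P = [1, 3, 7] / [6];  Q = [1, 2, 3] / [4]
  Insert 5 (step 5): P = [1, 3, 5] / [6, 7];  Q = [1, 2, 3] / [4, 5]
  Insert 4 (step 6): P = [1, 3, 4] / [5, 7] / [6];  Q = [1, 2, 3] / [4, 5] / [6]
  Insert 2 (step 7): P = [1, 2, 4] / [3, 7] / [5] / [6];  Q = [1, 2, 3] / [4, 5] / [6] / [7]
  Insert 8 (step 8): P = [1, 2, 4, 8] / [3, 7] / [5] / [6];  Q = [1, 2, 3, 8] / [4, 5] / [6] / [7]
  Insert 9 (step 9): P = [1, 2, 4, 8, 9] / [3, 7] / [5] / [6];  Q = [1, 2, 3, 8, 9] / [4, 5] / [6] / [7]
Final shape: (5, 2, 1, 1).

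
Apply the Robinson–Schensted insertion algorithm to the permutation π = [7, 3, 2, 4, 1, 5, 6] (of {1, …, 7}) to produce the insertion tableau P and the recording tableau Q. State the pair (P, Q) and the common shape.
P = [1, 4, 5, 6] / [2] / [3] / [7];  Q = [1, 4, 6, 7] / [2] / [3] / [5];  common shape = (4, 1, 1, 1)

Row-insert the values π_1, π_2, … into P one at a time, bumping the leftmost entry strictly greater than the inserted value down to the next row. The recording tableau Q records, in position (i, j), the step at which that cell was added to P.
  Insert 7 (step 1): P = [7];  Q = [1]
  Insert 3 (step 2): P = [3] / [7];  Q = [1] / [2]
  Insert 2 (step 3): P = [2] / [3] / [7];  Q = [1] / [2] / [3]
  Insert 4 (step 4): P = [2, 4] / [3] / [7];  Q = [1, 4] / [2] / [3]
  Insert 1 (step 5): P = [1, 4] / [2] / [3] / [7];  Q = [1, 4] / [2] / [3] / [5]
  Insert 5 (step 6): P = [1, 4, 5] / [2] / [3] / [7];  Q = [1, 4, 6] / [2] / [3] / [5]
  Insert 6 (step 7): P = [1, 4, 5, 6] / [2] / [3] / [7];  Q = [1, 4, 6, 7] / [2] / [3] / [5]
Final shape: (4, 1, 1, 1).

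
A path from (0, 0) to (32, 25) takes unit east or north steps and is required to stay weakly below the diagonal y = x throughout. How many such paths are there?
Number of paths = 2407144796004312

By the reflection principle (André's argument), the number of monotone paths to (32, 25) with n ≤ m that never go above y = x is C(57, 32) − C(57, 33) = 9929472283517787 − 7522327487513475 = 2407144796004312.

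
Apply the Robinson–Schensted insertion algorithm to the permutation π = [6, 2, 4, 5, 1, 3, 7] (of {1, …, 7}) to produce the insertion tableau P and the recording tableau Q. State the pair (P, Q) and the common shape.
P = [1, 3, 5, 7] / [2, 4] / [6];  Q = [1, 3, 4, 7] / [2, 6] / [5];  common shape = (4, 2, 1)

Row-insert the values π_1, π_2, … into P one at a time, bumping the leftmost entry strictly greater than the inserted value down to the next row. The recording tableau Q records, in position (i, j), the step at which that cell was added to P.
  Insert 6 (step 1): P = [6];  Q = [1]
  Insert 2 (step 2): P = [2] / [6];  Q = [1] / [2]
  Insert 4 (step 3): P = [2, 4] / [6];  Q = [1, 3] / [2]
  Insert 5 (step 4): P = [2, 4, 5] / [6];  Q = [1, 3, 4] / [2]
  Insert 1 (step 5): P = [1, 4, 5] / [2] / [6];  Q = [1, 3, 4] / [2] / [5]
  Insert 3 (step 6): P = [1, 3, 5] / [2, 4] / [6];  Q = [1, 3, 4] / [2, 6] / [5]
  Insert 7 (step 7): P = [1, 3, 5, 7] / [2, 4] / [6];  Q = [1, 3, 4, 7] / [2, 6] / [5]
Final shape: (4, 2, 1).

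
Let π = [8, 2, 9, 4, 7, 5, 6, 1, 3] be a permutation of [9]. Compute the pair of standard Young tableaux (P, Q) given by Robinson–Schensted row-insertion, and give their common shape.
P = [1, 3, 5, 6] / [2, 4] / [7, 9] / [8];  Q = [1, 3, 5, 7] / [2, 4] / [6, 9] / [8];  common shape = (4, 2, 2, 1)

Row-insert the values π_1, π_2, … into P one at a time, bumping the leftmost entry strictly greater than the inserted value down to the next row. The recording tableau Q records, in position (i, j), the step at which that cell was added to P.
  Insert 8 (step 1): P = [8];  Q = [1]
  Insert 2 (step 2): P = [2] / [8];  Q = [1] / [2]
  Insert 9 (step 3): P = [2, 9] / [8];  Q = [1, 3] / [2]
  Insert 4 (step 4): P = [2, 4] / [8, 9];  Q = [1, 3] / [2, 4]
  Insert 7 (step 5): P = [2, 4, 7] / [8, 9];  Q = [1, 3, 5] / [2, 4]
  Insert 5 (step 6): P = [2, 4, 5] / [7, 9] / [8];  Q = [1, 3, 5] / [2, 4] / [6]
  Insert 6 (step 7): P = [2, 4, 5, 6] / [7, 9] / [8];  Q = [1, 3, 5, 7] / [2, 4] / [6]
  Insert 1 (step 8): P = [1, 4, 5, 6] / [2, 9] / [7] / [8];  Q = [1, 3, 5, 7] / [2, 4] / [6] / [8]
  Insert 3 (step 9): P = [1, 3, 5, 6] / [2, 4] / [7, 9] / [8];  Q = [1, 3, 5, 7] / [2, 4] / [6, 9] / [8]
Final shape: (4, 2, 2, 1).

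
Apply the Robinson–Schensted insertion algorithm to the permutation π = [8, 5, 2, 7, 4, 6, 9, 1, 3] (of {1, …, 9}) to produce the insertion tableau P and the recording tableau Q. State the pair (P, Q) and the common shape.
P = [1, 3, 6, 9] / [2, 4] / [5, 7] / [8];  Q = [1, 4, 6, 7] / [2, 5] / [3, 9] / [8];  common shape = (4, 2, 2, 1)

Row-insert the values π_1, π_2, … into P one at a time, bumping the leftmost entry strictly greater than the inserted value down to the next row. The recording tableau Q records, in position (i, j), the step at which that cell was added to P.
  Insert 8 (step 1): P = [8];  Q = [1]
  Insert 5 (step 2): P = [5] / [8];  Q = [1] / [2]
  Insert 2 (step 3): P = [2] / [5] / [8];  Q = [1] / [2] / [3]
  Insert 7 (step 4): P = [2, 7] / [5] / [8];  Q = [1, 4] / [2] / [3]
  Insert 4 (step 5): P = [2, 4] / [5, 7] / [8];  Q = [1, 4] / [2, 5] / [3]
  Insert 6 (step 6): P = [2, 4, 6] / [5, 7] / [8];  Q = [1, 4, 6] / [2, 5] / [3]
  Insert 9 (step 7): P = [2, 4, 6, 9] / [5, 7] / [8];  Q = [1, 4, 6, 7] / [2, 5] / [3]
  Insert 1 (step 8): P = [1, 4, 6, 9] / [2, 7] / [5] / [8];  Q = [1, 4, 6, 7] / [2, 5] / [3] / [8]
  Insert 3 (step 9): P = [1, 3, 6, 9] / [2, 4] / [5, 7] / [8];  Q = [1, 4, 6, 7] / [2, 5] / [3, 9] / [8]
Final shape: (4, 2, 2, 1).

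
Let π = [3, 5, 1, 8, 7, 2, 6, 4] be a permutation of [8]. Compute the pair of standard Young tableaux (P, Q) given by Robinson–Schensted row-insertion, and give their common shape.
P = [1, 2, 4] / [3, 5, 6] / [7] / [8];  Q = [1, 2, 4] / [3, 5, 7] / [6] / [8];  common shape = (3, 3, 1, 1)

Row-insert the values π_1, π_2, … into P one at a time, bumping the leftmost entry strictly greater than the inserted value down to the next row. The recording tableau Q records, in position (i, j), the step at which that cell was added to P.
  Insert 3 (step 1): P = [3];  Q = [1]
  Insert 5 (step 2): P = [3, 5];  Q = [1, 2]
  Insert 1 (step 3): P = [1, 5] / [3];  Q = [1, 2] / [3]
  Insert 8 (step 4): P = [1, 5, 8] / [3];  Q = [1, 2, 4] / [3]
  Insert 7 (step 5): P = [1, 5, 7] / [3, 8];  Q = [1, 2, 4] / [3, 5]
  Insert 2 (step 6): P = [1, 2, 7] / [3, 5] / [8];  Q = [1, 2, 4] / [3, 5] / [6]
  Insert 6 (step 7): P = [1, 2, 6] / [3, 5, 7] / [8];  Q = [1, 2, 4] / [3, 5, 7] / [6]
  Insert 4 (step 8): P = [1, 2, 4] / [3, 5, 6] / [7] / [8];  Q = [1, 2, 4] / [3, 5, 7] / [6] / [8]
Final shape: (3, 3, 1, 1).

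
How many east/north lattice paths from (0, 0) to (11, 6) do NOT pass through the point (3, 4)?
Number of paths = 10801

Total paths from (0, 0) to (11, 6): C(17, 11) = 12376. Paths through (3, 4): (paths (0, 0) → (3, 4)) × (paths (3, 4) → (11, 6)) = C(7, 3) · C(10, 8) = 35 · 45 = 1575. Avoidance count = 12376 − 1575 = 10801.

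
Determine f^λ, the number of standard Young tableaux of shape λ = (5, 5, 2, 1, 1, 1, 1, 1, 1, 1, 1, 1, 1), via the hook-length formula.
# SYT of shape (5, 5, 2, 1, 1, 1, 1, 1, 1, 1, 1, 1, 1) = 21966945

Hook-length formula: f^λ = n! / Π hook(c), product over all cells c of the Young diagram. For λ = (5, 5, 2, 1, 1, 1, 1, 1, 1, 1, 1, 1, 1), n = 22 boxes. Hook lengths by row (left-to-right, top-to-bottom): [17, 6, 4, 3, 2]; [16, 5, 3, 2, 1]; [12, 1]; [10]; [9]; [8]; [7]; [6]; [5]; [4]; [3]; [2]; [1]. Product of hooks = 51167821824000. So f^λ = 22! / 51167821824000 = 1124000727777607680000 / 51167821824000 = 21966945.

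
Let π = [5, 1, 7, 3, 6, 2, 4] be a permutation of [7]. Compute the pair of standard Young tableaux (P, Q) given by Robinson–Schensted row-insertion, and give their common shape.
P = [1, 2, 4] / [3, 6] / [5, 7];  Q = [1, 3, 5] / [2, 4] / [6, 7];  common shape = (3, 2, 2)

Row-insert the values π_1, π_2, … into P one at a time, bumping the leftmost entry strictly greater than the inserted value down to the next row. The recording tableau Q records, in position (i, j), the step at which that cell was added to P.
  Insert 5 (step 1): P = [5];  Q = [1]
  Insert 1 (step 2): P = [1] / [5];  Q = [1] / [2]
  Insert 7 (step 3): P = [1, 7] / [5];  Q = [1, 3] / [2]
  Insert 3 (step 4): P = [1, 3] / [5, 7];  Q = [1, 3] / [2, 4]
  Insert 6 (step 5): P = [1, 3, 6] / [5, 7];  Q = [1, 3, 5] / [2, 4]
  Insert 2 (step 6): P = [1, 2, 6] / [3, 7] / [5];  Q = [1, 3, 5] / [2, 4] / [6]
  Insert 4 (step 7): P = [1, 2, 4] / [3, 6] / [5, 7];  Q = [1, 3, 5] / [2, 4] / [6, 7]
Final shape: (3, 2, 2).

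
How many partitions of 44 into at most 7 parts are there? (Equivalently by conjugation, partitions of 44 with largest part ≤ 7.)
p(44, parts ≤ 7) = 9953

Use the recurrence p(n, m) = p(n, m−1) + p(n−m, m): either the largest part is < m (count p(n, m−1)) or the largest part is exactly m (remove one copy of m, count p(n−m, m)). With p(0, ·) = 1 this gives p(44, parts ≤ 7) = 9953. (By conjugating Young diagrams, this also counts partitions of 44 into at most 7 parts.)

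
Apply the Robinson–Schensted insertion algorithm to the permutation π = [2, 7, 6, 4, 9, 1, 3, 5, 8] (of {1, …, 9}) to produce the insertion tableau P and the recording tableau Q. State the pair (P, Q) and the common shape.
P = [1, 3, 5, 8] / [2, 4, 9] / [6] / [7];  Q = [1, 2, 5, 9] / [3, 7, 8] / [4] / [6];  common shape = (4, 3, 1, 1)

Row-insert the values π_1, π_2, … into P one at a time, bumping the leftmost entry strictly greater than the inserted value down to the next row. The recording tableau Q records, in position (i, j), the step at which that cell was added to P.
  Insert 2 (step 1): P = [2];  Q = [1]
  Insert 7 (step 2): P = [2, 7];  Q = [1, 2]
  Insert 6 (step 3): P = [2, 6] / [7];  Q = [1, 2] / [3]
  Insert 4 (step 4): P = [2, 4] / [6] / [7];  Q = [1, 2] / [3] / [4]
  Insert 9 (step 5): P = [2, 4, 9] / [6] / [7];  Q = [1, 2, 5] / [3] / [4]
  Insert 1 (step 6): P = [1, 4, 9] / [2] / [6] / [7];  Q = [1, 2, 5] / [3] / [4] / [6]
  Insert 3 (step 7): P = [1, 3, 9] / [2, 4] / [6] / [7];  Q = [1, 2, 5] / [3, 7] / [4] / [6]
  Insert 5 (step 8): P = [1, 3, 5] / [2, 4, 9] / [6] / [7];  Q = [1, 2, 5] / [3, 7, 8] / [4] / [6]
  Insert 8 (step 9): P = [1, 3, 5, 8] / [2, 4, 9] / [6] / [7];  Q = [1, 2, 5, 9] / [3, 7, 8] / [4] / [6]
Final shape: (4, 3, 1, 1).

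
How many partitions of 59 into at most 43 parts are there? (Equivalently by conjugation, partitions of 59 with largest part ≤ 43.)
p(59, parts ≤ 43) = 831136

Use the recurrence p(n, m) = p(n, m−1) + p(n−m, m): either the largest part is < m (count p(n, m−1)) or the largest part is exactly m (remove one copy of m, count p(n−m, m)). With p(0, ·) = 1 this gives p(59, parts ≤ 43) = 831136. (By conjugating Young diagrams, this also counts partitions of 59 into at most 43 parts.)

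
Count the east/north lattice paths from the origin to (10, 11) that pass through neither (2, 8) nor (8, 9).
Number of paths = 201321

Inclusion–exclusion. Total paths: C(21, 10) = 352716. Through P₁: C(10, 2)·C(11, 8) = 7425. Through P₂: C(17, 8)·C(4, 2) = 145860. Since P₁ is strictly southwest of P₂, a monotone path through both must visit P₁ then P₂; paths through both = C(10, 2)·C(7, 6)·C(4, 2) = 1890. Avoid both = 352716 − 7425 − 145860 + 1890 = 201321.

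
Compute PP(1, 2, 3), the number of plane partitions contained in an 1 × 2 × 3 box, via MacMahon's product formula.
PP(1, 2, 3) = 10

Evaluate the triple product over i = 1..1, j = 1..2, k = 1..3. The factors are (2/1) · (3/2) · (4/3) · (3/2) · (4/3) · (5/4). The numerators and denominators telescope so the product is an integer; carrying out the multiplication exactly gives PP(1, 2, 3) = 10.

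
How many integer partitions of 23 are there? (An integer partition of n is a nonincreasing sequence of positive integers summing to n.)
p(23) = 1255

Compute p(n) via the recurrence p(n, m) = p(n, m−1) + p(n−m, m), where p(n, m) counts partitions of n with all parts ≤ m and p(n) = p(n, n). The base cases are p(0, m) = 1 and p(n, 0) = 0 for n > 0. Filling the table yields p(23) = 1255. (Euler's pentagonal recurrence is an alternative.)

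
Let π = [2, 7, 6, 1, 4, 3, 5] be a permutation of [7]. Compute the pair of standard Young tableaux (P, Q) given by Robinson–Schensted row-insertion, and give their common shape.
P = [1, 3, 5] / [2, 4] / [6] / [7];  Q = [1, 2, 7] / [3, 5] / [4] / [6];  common shape = (3, 2, 1, 1)

Row-insert the values π_1, π_2, … into P one at a time, bumping the leftmost entry strictly greater than the inserted value down to the next row. The recording tableau Q records, in position (i, j), the step at which that cell was added to P.
  Insert 2 (step 1): P = [2];  Q = [1]
  Insert 7 (step 2): P = [2, 7];  Q = [1, 2]
  Insert 6 (step 3): P = [2, 6] / [7];  Q = [1, 2] / [3]
  Insert 1 (step 4): P = [1, 6] / [2] / [7];  Q = [1, 2] / [3] / [4]
  Insert 4 (step 5): P = [1, 4] / [2, 6] / [7];  Q = [1, 2] / [3, 5] / [4]
  Insert 3 (step 6): P = [1, 3] / [2, 4] / [6] / [7];  Q = [1, 2] / [3, 5] / [4] / [6]
  Insert 5 (step 7): P = [1, 3, 5] / [2, 4] / [6] / [7];  Q = [1, 2, 7] / [3, 5] / [4] / [6]
Final shape: (3, 2, 1, 1).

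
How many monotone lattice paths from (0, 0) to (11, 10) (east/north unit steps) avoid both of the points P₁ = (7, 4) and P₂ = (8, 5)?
Number of paths = 248304

Inclusion–exclusion. Total paths: C(21, 11) = 352716. Through P₁: C(11, 7)·C(10, 4) = 69300. Through P₂: C(13, 8)·C(8, 3) = 72072. Since P₁ is strictly southwest of P₂, a monotone path through both must visit P₁ then P₂; paths through both = C(11, 7)·C(2, 1)·C(8, 3) = 36960. Avoid both = 352716 − 69300 − 72072 + 36960 = 248304.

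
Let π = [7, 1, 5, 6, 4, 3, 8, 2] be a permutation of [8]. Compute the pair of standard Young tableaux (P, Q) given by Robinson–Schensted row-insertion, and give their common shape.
P = [1, 2, 6, 8] / [3] / [4] / [5] / [7];  Q = [1, 3, 4, 7] / [2] / [5] / [6] / [8];  common shape = (4, 1, 1, 1, 1)

Row-insert the values π_1, π_2, … into P one at a time, bumping the leftmost entry strictly greater than the inserted value down to the next row. The recording tableau Q records, in position (i, j), the step at which that cell was added to P.
  Insert 7 (step 1): P = [7];  Q = [1]
  Insert 1 (step 2): P = [1] / [7];  Q = [1] / [2]
  Insert 5 (step 3): P = [1, 5] / [7];  Q = [1, 3] / [2]
  Insert 6 (step 4): P = [1, 5, 6] / [7];  Q = [1, 3, 4] / [2]
  Insert 4 (step 5): P = [1, 4, 6] / [5] / [7];  Q = [1, 3, 4] / [2] / [5]
  Insert 3 (step 6): P = [1, 3, 6] / [4] / [5] / [7];  Q = [1, 3, 4] / [2] / [5] / [6]
  Insert 8 (step 7): P = [1, 3, 6, 8] / [4] / [5] / [7];  Q = [1, 3, 4, 7] / [2] / [5] / [6]
  Insert 2 (step 8): P = [1, 2, 6, 8] / [3] / [4] / [5] / [7];  Q = [1, 3, 4, 7] / [2] / [5] / [6] / [8]
Final shape: (4, 1, 1, 1, 1).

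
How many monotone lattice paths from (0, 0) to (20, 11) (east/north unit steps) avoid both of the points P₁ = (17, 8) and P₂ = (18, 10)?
Number of paths = 33405660

Inclusion–exclusion. Total paths: C(31, 20) = 84672315. Through P₁: C(25, 17)·C(6, 3) = 21631500. Through P₂: C(28, 18)·C(3, 2) = 39369330. Since P₁ is strictly southwest of P₂, a monotone path through both must visit P₁ then P₂; paths through both = C(25, 17)·C(3, 1)·C(3, 2) = 9734175. Avoid both = 84672315 − 21631500 − 39369330 + 9734175 = 33405660.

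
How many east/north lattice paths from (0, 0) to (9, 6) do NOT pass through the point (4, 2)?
Number of paths = 3115

Total paths from (0, 0) to (9, 6): C(15, 9) = 5005. Paths through (4, 2): (paths (0, 0) → (4, 2)) × (paths (4, 2) → (9, 6)) = C(6, 4) · C(9, 5) = 15 · 126 = 1890. Avoidance count = 5005 − 1890 = 3115.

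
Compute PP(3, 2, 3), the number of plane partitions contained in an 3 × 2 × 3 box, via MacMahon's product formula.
PP(3, 2, 3) = 175

Evaluate the triple product over i = 1..3, j = 1..2, k = 1..3. The factors are (2/1) · (3/2) · (4/3) · (3/2) · (4/3) · (5/4) · (3/2) · (4/3) · … (18 factors total). The numerators and denominators telescope so the product is an integer; carrying out the multiplication exactly gives PP(3, 2, 3) = 175.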